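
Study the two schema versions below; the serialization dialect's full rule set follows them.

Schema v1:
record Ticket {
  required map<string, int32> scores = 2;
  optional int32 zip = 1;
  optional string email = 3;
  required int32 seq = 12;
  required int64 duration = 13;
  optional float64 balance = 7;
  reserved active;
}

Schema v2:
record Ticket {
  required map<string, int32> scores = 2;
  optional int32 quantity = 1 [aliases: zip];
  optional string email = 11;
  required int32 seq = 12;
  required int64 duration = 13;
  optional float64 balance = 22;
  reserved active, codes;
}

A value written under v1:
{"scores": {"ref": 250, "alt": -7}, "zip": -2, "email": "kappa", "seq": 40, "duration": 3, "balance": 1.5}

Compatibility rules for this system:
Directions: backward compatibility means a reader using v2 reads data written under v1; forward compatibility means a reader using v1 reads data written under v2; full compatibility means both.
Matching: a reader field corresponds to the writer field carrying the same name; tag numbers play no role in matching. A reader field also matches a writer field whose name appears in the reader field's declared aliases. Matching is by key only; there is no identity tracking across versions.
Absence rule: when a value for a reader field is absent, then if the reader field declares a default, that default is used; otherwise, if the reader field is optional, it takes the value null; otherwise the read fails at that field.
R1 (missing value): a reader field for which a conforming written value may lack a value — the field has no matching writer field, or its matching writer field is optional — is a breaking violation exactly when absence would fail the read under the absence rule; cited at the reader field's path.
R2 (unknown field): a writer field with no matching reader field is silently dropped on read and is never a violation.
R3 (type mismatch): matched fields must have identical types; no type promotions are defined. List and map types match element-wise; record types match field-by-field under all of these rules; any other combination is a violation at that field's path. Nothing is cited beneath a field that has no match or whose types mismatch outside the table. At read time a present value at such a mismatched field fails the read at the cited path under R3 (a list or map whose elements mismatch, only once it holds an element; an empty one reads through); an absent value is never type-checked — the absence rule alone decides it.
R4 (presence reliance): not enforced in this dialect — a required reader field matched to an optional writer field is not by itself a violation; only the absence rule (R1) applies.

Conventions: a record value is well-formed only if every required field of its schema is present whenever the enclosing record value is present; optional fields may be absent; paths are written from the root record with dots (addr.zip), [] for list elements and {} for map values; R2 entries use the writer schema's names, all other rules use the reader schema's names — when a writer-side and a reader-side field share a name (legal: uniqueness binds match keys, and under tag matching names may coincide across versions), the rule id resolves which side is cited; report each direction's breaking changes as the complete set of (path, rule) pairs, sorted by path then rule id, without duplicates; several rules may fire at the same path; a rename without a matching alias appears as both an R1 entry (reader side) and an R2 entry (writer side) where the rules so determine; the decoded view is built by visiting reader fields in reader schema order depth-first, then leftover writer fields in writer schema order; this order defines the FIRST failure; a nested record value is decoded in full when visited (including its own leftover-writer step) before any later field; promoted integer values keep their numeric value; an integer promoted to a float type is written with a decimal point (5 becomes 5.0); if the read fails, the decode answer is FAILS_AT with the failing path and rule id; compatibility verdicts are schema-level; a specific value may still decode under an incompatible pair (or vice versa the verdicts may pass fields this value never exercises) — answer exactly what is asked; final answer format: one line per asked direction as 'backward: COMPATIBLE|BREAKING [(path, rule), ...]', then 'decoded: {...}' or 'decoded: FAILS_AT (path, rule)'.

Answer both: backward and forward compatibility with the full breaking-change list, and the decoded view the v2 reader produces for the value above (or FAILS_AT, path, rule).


the writer's type comes first in each Ticket pair
backward on Ticket — v2 reading data written by v1:
  scores <- scores (map<string, int32> -> map<string, int32>, writer required)
  quantity <- zip (int32 -> int32, writer optional)
  email <- email (string -> string, writer optional)
  seq <- seq (int32 -> int32, writer required)
  duration <- duration (int64 -> int64, writer required)
  balance <- balance (float64 -> float64, writer optional)
  => no violations; backward on Ticket: COMPATIBLE
forward on Ticket — v1 reading data written by v2:
  scores <- scores (map<string, int32> -> map<string, int32>, writer required)
  zip has no writer counterpart
  email <- email (string -> string, writer optional)
  seq <- seq (int32 -> int32, writer required)
  duration <- duration (int64 -> int64, writer required)
  balance <- balance (float64 -> float64, writer optional)
  writer quantity: unknown to reader
  => no violations; forward on Ticket: COMPATIBLE
decoding the Ticket value with the v2 reader:
  scores := {"ref": 250, "alt": -7}
  quantity := -2 (from writer zip)
  email := "kappa"
  seq := 40
  duration := 3
  balance := 1.5
  => decoded: {"scores": {"ref": 250, "alt": -7}, "quantity": -2, "email": "kappa", "seq": 40, "duration": 3, "balance": 1.5}

backward: COMPATIBLE []; forward: COMPATIBLE []; decoded: {"scores": {"ref": 250, "alt": -7}, "quantity": -2, "email": "kappa", "seq": 40, "duration": 3, "balance": 1.5}


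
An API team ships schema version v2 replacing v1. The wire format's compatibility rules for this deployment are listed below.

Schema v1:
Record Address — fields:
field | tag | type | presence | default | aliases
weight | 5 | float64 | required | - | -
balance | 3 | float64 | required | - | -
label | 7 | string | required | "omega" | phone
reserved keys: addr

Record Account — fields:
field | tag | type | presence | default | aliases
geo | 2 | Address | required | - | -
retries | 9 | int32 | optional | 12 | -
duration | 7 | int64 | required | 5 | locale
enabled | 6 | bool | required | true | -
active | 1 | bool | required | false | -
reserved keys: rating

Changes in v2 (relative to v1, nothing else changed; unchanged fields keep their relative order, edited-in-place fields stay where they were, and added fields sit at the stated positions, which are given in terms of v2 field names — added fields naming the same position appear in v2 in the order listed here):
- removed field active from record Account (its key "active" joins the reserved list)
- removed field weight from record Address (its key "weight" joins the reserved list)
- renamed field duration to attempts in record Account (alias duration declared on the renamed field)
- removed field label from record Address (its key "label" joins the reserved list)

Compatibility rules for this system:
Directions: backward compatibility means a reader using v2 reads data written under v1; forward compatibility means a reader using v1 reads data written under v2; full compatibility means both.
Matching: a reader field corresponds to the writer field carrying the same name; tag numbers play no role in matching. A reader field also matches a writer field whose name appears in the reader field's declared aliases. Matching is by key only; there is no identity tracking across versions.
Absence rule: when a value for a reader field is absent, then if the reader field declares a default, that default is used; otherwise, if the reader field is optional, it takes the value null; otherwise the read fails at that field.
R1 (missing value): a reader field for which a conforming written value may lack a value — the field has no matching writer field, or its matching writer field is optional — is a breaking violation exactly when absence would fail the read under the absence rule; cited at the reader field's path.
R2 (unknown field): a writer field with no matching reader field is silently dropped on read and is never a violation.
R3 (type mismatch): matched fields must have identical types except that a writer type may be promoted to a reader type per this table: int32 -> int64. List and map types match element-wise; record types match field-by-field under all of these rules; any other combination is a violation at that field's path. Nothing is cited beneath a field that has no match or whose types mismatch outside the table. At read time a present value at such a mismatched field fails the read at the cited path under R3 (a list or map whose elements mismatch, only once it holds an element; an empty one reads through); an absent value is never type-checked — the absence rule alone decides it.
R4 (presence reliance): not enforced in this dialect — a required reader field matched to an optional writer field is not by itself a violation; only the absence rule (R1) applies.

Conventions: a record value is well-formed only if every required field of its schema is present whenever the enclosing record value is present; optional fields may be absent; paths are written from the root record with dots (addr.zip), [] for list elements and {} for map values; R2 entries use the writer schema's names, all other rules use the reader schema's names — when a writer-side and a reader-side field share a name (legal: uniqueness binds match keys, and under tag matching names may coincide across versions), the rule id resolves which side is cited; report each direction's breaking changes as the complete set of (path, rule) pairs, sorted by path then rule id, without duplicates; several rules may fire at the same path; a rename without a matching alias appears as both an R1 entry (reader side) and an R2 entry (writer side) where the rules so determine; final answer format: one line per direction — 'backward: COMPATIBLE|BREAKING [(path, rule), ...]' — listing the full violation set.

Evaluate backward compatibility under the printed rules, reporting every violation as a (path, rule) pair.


backward: COMPATIBLE []

the writer's type comes first in each Account pair
backward for Account (reader v2, writer v1):
  geo <- geo (Address -> Address, writer required)
  retries <- retries (int32 -> int32, writer optional)
  attempts <- duration (int64 -> int64, writer required)
  enabled <- enabled (bool -> bool, writer required)
  writer active: unknown to reader
  geo.balance <- geo.balance (float64 -> float64, writer required)
  writer geo.weight: unknown to reader
  writer geo.label: unknown to reader
  nothing fires on Account: backward is COMPATIBLE
ruling out the remaining Account differences:
  removed field active from record Account (its key "active" joins the reserved list) -> fires no rule on Account, leaving the asked answer as it is
  removed field weight from record Address (its key "weight" joins the reserved list) -> matters only for Account's forward compatibility — outside the asked direction
  renamed field duration to attempts in record Account (alias duration declared on the renamed field) -> fires no rule on Account, leaving the asked answer as it is
  removed field label from record Address (its key "label" joins the reserved list) -> fires no rule on Account, leaving the asked answer as it is


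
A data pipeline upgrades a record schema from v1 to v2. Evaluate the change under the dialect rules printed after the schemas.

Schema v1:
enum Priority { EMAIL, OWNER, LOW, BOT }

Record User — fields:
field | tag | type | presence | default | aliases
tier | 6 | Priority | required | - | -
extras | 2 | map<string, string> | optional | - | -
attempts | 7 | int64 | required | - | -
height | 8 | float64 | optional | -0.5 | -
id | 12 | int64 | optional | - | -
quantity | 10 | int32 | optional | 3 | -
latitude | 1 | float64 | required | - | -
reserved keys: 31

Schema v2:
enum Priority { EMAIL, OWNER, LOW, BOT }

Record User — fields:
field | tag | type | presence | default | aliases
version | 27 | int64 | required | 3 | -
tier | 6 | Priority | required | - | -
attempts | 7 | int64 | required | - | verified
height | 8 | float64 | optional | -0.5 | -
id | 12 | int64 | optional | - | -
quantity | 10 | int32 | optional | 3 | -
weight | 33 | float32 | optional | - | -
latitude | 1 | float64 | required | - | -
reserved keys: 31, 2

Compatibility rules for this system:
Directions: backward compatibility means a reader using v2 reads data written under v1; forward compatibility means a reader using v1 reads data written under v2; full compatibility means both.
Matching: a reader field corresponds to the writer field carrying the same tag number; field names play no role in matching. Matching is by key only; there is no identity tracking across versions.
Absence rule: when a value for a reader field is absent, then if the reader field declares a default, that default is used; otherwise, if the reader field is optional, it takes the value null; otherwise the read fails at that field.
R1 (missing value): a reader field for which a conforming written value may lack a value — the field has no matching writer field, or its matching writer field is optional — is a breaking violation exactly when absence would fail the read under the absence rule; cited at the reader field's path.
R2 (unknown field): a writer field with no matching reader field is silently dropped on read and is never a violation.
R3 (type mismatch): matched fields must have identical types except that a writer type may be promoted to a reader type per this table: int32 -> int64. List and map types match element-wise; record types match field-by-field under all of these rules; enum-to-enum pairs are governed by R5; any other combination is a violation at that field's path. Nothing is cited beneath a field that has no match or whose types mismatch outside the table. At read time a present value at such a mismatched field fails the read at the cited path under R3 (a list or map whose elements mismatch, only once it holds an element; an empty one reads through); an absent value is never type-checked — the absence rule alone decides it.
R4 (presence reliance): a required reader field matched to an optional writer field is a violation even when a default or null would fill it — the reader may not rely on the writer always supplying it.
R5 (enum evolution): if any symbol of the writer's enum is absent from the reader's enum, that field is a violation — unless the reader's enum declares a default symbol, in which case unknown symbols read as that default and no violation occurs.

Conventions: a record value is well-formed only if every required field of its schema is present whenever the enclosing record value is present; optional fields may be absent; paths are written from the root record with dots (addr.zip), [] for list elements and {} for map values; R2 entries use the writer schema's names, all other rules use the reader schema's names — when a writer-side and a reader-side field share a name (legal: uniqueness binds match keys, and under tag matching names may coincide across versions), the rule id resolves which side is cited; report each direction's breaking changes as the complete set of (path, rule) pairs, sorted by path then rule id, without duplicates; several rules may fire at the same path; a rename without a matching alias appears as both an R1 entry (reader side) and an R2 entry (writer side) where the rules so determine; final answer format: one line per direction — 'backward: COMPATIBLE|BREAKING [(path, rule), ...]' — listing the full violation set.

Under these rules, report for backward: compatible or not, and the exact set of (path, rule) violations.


each type pair in User: writer, then reader
backward for User (reader v2, writer v1):
  version: no writer-side match
  writer required, Priority -> Priority: reader tier maps from writer tier
  writer required, int64 -> int64: reader attempts maps from writer attempts
  writer optional, float64 -> float64: reader height maps from writer height
  writer optional, int64 -> int64: reader id maps from writer id
  writer optional, int32 -> int32: reader quantity maps from writer quantity
  weight: no writer-side match
  writer required, float64 -> float64: reader latitude maps from writer latitude
  extras (writer side), unknown to reader
  => no violations; backward on User: COMPATIBLE
ruling out the remaining User differences:
  removed field extras from record User (its key 2 joins the reserved list) -> triggers nothing under User's printed rules — same verdict
  added field version to record User: required int64, tag 27, default 3 (in v2 it sits immediately before tier) -> triggers nothing under User's printed rules — same verdict
  added field weight to record User: optional float32, tag 33 (in v2 it sits immediately before latitude) -> triggers nothing under User's printed rules — same verdict

backward: COMPATIBLE []


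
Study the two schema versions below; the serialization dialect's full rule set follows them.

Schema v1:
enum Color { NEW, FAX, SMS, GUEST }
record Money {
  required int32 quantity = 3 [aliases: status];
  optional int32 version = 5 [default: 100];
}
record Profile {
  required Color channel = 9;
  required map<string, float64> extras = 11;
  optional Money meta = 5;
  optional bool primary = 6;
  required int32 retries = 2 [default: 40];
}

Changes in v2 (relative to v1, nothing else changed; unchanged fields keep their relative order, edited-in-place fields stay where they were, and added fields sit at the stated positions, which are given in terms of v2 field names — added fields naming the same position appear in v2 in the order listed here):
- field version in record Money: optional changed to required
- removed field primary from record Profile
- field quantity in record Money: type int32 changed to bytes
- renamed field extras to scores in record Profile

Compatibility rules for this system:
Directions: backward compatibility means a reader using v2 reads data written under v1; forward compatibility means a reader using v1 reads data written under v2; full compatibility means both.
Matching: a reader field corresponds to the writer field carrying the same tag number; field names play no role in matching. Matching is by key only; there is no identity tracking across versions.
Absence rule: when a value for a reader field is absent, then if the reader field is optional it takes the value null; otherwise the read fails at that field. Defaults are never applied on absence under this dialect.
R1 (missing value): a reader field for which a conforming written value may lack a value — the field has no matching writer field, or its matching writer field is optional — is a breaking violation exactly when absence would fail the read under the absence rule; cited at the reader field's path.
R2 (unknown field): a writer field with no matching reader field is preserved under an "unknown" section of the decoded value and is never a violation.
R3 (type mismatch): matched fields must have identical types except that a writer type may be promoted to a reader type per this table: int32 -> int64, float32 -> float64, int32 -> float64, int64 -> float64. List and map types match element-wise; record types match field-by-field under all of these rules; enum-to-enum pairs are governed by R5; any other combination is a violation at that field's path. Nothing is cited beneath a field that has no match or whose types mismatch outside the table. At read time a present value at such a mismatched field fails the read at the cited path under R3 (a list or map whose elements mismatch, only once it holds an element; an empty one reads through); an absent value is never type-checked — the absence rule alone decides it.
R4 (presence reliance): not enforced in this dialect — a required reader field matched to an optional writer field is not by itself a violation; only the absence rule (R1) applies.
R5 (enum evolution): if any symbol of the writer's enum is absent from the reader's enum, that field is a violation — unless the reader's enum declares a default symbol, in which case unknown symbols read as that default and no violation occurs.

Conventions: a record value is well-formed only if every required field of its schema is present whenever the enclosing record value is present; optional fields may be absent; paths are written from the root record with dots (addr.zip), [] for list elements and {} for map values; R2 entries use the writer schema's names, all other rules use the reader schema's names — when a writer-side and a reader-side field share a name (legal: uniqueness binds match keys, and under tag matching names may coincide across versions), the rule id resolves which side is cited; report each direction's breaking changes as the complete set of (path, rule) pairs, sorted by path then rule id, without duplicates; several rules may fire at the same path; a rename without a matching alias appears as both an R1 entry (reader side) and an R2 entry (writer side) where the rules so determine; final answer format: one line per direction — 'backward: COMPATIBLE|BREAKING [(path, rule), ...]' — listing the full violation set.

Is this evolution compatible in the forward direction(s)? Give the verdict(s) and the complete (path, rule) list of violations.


in Profile below, arrows point writer -> reader
forward on Profile — v1 reading data written by v2:
  channel: paired with writer channel (Color -> Color; writer required)
  extras: paired with writer scores (map<string, float64> -> map<string, float64>; writer required)
  meta: paired with writer meta (Money -> Money; writer optional)
  primary: no writer match
  retries: paired with writer retries (int32 -> int32; writer required)
  meta.quantity: paired with writer meta.quantity (bytes -> int32; writer required)
  meta.version: paired with writer meta.version (int32 -> int32; writer required)
  rule R3 violated at meta.quantity
  => 1 violation(s): forward is BREAKING for Profile
the other Profile changes do not affect what is asked:
  field version in record Money: optional changed to required -> matters only for Profile's backward compatibility — outside the asked direction
  removed field primary from record Profile -> fires no rule on Profile, leaving the asked answer as it is
  renamed field extras to scores in record Profile -> fires no rule on Profile, leaving the asked answer as it is

forward: BREAKING [(meta.quantity, R3)]


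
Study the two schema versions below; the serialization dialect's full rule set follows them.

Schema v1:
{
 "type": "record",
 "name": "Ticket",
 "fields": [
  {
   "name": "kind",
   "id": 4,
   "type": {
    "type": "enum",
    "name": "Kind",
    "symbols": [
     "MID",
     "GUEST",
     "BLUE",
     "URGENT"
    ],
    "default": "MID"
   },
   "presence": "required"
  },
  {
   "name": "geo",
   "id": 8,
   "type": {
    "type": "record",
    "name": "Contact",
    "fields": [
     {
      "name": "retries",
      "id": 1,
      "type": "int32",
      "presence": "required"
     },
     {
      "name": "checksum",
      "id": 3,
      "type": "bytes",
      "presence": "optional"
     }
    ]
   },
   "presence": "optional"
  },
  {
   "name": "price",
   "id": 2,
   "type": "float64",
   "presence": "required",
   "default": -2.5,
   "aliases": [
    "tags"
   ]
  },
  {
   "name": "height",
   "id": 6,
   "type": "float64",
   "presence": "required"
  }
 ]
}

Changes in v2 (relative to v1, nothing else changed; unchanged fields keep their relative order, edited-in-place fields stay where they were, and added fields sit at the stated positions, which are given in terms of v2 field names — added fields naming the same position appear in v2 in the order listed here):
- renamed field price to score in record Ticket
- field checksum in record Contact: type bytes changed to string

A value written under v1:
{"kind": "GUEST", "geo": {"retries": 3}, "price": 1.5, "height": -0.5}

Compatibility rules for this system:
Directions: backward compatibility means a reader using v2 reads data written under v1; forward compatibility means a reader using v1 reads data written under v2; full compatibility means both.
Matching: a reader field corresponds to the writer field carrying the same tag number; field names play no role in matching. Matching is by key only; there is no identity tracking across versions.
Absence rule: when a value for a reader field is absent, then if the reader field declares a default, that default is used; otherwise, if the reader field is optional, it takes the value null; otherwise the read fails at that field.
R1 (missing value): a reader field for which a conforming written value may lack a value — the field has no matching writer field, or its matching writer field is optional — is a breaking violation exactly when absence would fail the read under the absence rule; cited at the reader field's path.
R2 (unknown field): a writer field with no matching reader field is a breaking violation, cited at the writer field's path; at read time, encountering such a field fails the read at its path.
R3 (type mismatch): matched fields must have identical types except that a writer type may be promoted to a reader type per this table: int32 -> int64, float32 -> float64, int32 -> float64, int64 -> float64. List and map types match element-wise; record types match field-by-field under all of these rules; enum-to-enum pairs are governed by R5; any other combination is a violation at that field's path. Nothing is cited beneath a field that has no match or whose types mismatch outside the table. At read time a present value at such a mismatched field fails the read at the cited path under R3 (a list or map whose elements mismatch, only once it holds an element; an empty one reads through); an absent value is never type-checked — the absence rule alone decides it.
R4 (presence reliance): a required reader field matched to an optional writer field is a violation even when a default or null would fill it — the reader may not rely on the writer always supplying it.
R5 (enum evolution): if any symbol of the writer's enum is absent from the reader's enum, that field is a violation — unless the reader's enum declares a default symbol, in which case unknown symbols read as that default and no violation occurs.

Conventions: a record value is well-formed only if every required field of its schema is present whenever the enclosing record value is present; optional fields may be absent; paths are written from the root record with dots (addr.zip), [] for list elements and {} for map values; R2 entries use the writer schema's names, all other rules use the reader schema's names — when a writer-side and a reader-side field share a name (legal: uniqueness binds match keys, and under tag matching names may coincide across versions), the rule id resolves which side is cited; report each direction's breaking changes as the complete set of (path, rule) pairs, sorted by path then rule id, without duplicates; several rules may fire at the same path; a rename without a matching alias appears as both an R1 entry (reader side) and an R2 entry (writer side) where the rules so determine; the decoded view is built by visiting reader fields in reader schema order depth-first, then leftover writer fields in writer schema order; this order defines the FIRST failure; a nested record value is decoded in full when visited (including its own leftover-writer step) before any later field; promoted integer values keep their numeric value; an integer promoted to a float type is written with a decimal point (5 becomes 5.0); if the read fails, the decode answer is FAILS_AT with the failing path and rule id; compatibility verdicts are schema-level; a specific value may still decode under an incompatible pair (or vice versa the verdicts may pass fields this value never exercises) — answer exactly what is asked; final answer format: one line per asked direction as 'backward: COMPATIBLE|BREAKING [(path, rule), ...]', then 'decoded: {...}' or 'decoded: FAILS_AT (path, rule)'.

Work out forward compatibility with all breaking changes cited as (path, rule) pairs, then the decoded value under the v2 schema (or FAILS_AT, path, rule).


in Ticket below, arrows point writer -> reader
forward pass over Ticket, reader schema v1, writer schema v2:
  kind: paired with writer kind (Kind -> Kind; writer required)
  geo: paired with writer geo (Contact -> Contact; writer optional)
  price: paired with writer score (float64 -> float64; writer required)
  height: paired with writer height (float64 -> float64; writer required)
  geo.retries: paired with writer geo.retries (int32 -> int32; writer required)
  geo.checksum: paired with writer geo.checksum (string -> bytes; writer optional)
  R3 fires at geo.checksum
  forward on Ticket therefore BREAKING (1)
migrating the Ticket value to v2:
  kind := "GUEST"
  geo.retries := 3
  geo.checksum := null (not supplied -> null)
  score := 1.5 (from writer price)
  height := -0.5
  => decoded: {"kind": "GUEST", "geo": {"retries": 3, "checksum": null}, "score": 1.5, "height": -0.5}

forward: BREAKING [(geo.checksum, R3)]; decoded: {"kind": "GUEST", "geo": {"retries": 3, "checksum": null}, "score": 1.5, "height": -0.5}


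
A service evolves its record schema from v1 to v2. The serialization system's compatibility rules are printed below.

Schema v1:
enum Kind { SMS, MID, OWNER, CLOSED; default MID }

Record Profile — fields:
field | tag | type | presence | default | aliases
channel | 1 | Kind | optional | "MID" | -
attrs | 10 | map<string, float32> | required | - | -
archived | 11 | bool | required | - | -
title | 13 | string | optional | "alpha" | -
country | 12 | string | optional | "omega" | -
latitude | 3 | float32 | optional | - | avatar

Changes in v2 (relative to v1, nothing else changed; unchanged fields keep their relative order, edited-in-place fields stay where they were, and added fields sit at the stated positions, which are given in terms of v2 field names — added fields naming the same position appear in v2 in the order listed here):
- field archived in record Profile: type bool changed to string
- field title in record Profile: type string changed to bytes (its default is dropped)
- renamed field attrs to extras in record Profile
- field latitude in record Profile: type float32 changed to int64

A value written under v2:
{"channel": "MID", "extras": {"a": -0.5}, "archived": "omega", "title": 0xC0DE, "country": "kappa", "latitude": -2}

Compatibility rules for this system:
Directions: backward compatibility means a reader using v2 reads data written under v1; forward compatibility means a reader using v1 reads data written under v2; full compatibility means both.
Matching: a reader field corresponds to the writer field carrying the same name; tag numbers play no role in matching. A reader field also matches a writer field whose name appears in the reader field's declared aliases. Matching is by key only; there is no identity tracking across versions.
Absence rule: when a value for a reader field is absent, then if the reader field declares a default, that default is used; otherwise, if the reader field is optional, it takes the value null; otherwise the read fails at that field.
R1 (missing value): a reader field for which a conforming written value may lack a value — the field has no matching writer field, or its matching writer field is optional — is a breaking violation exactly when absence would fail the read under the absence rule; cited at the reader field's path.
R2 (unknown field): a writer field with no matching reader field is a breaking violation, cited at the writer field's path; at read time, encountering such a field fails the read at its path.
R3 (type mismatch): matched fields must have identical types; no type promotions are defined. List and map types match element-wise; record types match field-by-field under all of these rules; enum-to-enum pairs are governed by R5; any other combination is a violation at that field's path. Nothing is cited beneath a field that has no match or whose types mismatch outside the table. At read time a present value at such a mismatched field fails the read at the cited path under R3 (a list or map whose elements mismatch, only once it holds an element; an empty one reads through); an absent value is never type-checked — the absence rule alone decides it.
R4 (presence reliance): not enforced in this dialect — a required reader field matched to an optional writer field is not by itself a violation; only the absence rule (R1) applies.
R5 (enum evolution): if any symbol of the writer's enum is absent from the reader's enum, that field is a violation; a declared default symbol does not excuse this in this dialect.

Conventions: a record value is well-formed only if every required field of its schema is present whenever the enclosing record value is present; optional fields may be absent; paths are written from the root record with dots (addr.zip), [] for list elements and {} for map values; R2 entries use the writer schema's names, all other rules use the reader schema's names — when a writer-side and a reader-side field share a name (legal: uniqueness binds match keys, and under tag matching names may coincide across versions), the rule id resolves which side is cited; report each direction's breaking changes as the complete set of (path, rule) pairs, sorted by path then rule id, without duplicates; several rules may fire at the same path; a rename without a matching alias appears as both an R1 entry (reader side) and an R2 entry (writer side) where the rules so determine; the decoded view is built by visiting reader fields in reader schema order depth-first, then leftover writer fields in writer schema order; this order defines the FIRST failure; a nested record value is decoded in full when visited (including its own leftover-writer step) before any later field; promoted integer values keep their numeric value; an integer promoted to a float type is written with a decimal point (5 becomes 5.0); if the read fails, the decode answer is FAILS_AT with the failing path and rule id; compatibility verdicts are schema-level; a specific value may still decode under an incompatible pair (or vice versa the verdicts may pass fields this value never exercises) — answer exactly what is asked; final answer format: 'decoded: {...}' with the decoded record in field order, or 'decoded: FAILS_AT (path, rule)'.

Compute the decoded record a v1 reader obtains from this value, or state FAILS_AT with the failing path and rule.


decoded: FAILS_AT (attrs, R1)

the writer's type comes first in each Profile pair
decoding the Profile value with the v1 reader:
  channel := "MID"
  read fails at attrs under R1 (no fill)
  => FAILS_AT (attrs, R1)
checking off the Profile differences that do not matter here:
  field archived in record Profile: type bool changed to string -> matters for Profile compatibility verdicts, not for this value's decode
  field title in record Profile: type string changed to bytes (its default is dropped) -> matters for Profile compatibility verdicts, not for this value's decode
  field latitude in record Profile: type float32 changed to int64 -> matters for Profile compatibility verdicts, not for this value's decode


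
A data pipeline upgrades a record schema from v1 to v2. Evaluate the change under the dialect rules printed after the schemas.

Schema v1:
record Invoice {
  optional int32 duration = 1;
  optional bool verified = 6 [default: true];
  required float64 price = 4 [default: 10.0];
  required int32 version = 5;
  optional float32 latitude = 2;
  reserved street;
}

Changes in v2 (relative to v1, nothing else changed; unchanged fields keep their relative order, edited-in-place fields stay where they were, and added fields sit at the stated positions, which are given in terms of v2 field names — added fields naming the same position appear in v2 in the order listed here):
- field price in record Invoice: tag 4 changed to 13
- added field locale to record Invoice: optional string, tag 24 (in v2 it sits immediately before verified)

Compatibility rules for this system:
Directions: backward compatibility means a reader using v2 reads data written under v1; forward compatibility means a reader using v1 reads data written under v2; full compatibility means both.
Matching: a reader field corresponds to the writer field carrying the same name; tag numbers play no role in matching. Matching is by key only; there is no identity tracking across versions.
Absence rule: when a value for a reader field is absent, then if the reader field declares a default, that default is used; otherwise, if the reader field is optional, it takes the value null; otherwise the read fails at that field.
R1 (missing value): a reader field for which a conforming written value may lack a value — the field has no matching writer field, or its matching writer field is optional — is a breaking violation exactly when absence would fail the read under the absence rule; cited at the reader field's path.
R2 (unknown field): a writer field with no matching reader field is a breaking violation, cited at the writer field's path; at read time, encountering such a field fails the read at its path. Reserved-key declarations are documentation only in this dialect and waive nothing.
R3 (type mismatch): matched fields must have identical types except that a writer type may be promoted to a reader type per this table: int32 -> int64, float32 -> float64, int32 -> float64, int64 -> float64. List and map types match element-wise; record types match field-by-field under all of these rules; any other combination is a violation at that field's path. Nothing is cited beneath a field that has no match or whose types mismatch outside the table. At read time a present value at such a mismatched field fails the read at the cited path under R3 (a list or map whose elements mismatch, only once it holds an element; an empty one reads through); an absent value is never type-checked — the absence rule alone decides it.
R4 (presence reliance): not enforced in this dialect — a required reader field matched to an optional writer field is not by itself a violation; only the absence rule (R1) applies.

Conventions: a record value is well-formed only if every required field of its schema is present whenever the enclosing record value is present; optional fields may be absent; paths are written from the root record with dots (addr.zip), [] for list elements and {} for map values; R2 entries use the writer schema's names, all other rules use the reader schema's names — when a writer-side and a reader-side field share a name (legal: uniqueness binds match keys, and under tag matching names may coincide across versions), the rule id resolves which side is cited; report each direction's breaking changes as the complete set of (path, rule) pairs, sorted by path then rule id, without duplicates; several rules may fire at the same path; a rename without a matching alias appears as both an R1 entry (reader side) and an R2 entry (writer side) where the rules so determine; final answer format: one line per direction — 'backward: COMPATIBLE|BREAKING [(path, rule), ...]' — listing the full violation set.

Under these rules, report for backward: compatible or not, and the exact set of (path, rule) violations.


backward: COMPATIBLE []

in Invoice below, arrows point writer -> reader
checking backward for Invoice: reader v2 against writer v1:
  writer optional, int32 -> int32: reader duration maps from writer duration
  locale: no writer-side match
  writer optional, bool -> bool: reader verified maps from writer verified
  writer required, float64 -> float64: reader price maps from writer price
  writer required, int32 -> int32: reader version maps from writer version
  writer optional, float32 -> float32: reader latitude maps from writer latitude
  => backward verdict for Invoice: COMPATIBLE, no violations
the rest of the Invoice diff is inert for this question:
  field price in record Invoice: tag 4 changed to 13 -> triggers nothing under Invoice's printed rules — same verdict
  added field locale to record Invoice: optional string, tag 24 (in v2 it sits immediately before verified) -> fires only in the forward direction of Invoice, which is not asked here
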